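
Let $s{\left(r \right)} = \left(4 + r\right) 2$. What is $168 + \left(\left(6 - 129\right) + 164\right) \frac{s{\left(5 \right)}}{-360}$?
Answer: $\frac{3319}{20} \approx 165.95$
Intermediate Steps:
$s{\left(r \right)} = 8 + 2 r$
$168 + \left(\left(6 - 129\right) + 164\right) \frac{s{\left(5 \right)}}{-360} = 168 + \left(\left(6 - 129\right) + 164\right) \frac{8 + 2 \cdot 5}{-360} = 168 + \left(-123 + 164\right) \left(8 + 10\right) \left(- \frac{1}{360}\right) = 168 + 41 \cdot 18 \left(- \frac{1}{360}\right) = 168 + 41 \left(- \frac{1}{20}\right) = 168 - \frac{41}{20} = \frac{3319}{20}$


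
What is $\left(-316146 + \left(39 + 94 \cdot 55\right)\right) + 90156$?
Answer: $-220781$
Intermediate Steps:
$\left(-316146 + \left(39 + 94 \cdot 55\right)\right) + 90156 = \left(-316146 + \left(39 + 5170\right)\right) + 90156 = \left(-316146 + 5209\right) + 90156 = -310937 + 90156 = -220781$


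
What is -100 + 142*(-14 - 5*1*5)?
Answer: -5638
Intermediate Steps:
-100 + 142*(-14 - 5*1*5) = -100 + 142*(-14 - 5*5) = -100 + 142*(-14 - 1*25) = -100 + 142*(-14 - 25) = -100 + 142*(-39) = -100 - 5538 = -5638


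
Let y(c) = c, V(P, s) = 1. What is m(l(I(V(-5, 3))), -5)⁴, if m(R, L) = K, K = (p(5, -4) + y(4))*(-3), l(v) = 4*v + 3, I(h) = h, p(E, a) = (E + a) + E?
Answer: 810000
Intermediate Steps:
p(E, a) = a + 2*E
l(v) = 3 + 4*v
K = -30 (K = ((-4 + 2*5) + 4)*(-3) = ((-4 + 10) + 4)*(-3) = (6 + 4)*(-3) = 10*(-3) = -30)
m(R, L) = -30
m(l(I(V(-5, 3))), -5)⁴ = (-30)⁴ = 810000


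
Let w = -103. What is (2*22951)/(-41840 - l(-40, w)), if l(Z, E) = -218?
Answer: -22951/20811 ≈ -1.1028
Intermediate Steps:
(2*22951)/(-41840 - l(-40, w)) = (2*22951)/(-41840 - 1*(-218)) = 45902/(-41840 + 218) = 45902/(-41622) = 45902*(-1/41622) = -22951/20811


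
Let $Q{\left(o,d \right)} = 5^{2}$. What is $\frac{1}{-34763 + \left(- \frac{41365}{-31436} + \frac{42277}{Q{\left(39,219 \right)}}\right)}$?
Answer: $- \frac{785900}{25990187803} \approx -3.0238 \cdot 10^{-5}$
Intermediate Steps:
$Q{\left(o,d \right)} = 25$
$\frac{1}{-34763 + \left(- \frac{41365}{-31436} + \frac{42277}{Q{\left(39,219 \right)}}\right)} = \frac{1}{-34763 + \left(- \frac{41365}{-31436} + \frac{42277}{25}\right)} = \frac{1}{-34763 + \left(\left(-41365\right) \left(- \frac{1}{31436}\right) + 42277 \cdot \frac{1}{25}\right)} = \frac{1}{-34763 + \left(\frac{41365}{31436} + \frac{42277}{25}\right)} = \frac{1}{-34763 + \frac{1330053897}{785900}} = \frac{1}{- \frac{25990187803}{785900}} = - \frac{785900}{25990187803}$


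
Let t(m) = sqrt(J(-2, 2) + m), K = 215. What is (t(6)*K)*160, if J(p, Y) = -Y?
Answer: 68800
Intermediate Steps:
t(m) = sqrt(-2 + m) (t(m) = sqrt(-1*2 + m) = sqrt(-2 + m))
(t(6)*K)*160 = (sqrt(-2 + 6)*215)*160 = (sqrt(4)*215)*160 = (2*215)*160 = 430*160 = 68800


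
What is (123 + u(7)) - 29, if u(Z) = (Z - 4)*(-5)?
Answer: 79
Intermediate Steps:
u(Z) = 20 - 5*Z (u(Z) = (-4 + Z)*(-5) = 20 - 5*Z)
(123 + u(7)) - 29 = (123 + (20 - 5*7)) - 29 = (123 + (20 - 35)) - 29 = (123 - 15) - 29 = 108 - 29 = 79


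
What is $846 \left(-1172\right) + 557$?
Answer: $-990955$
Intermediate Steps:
$846 \left(-1172\right) + 557 = -991512 + 557 = -990955$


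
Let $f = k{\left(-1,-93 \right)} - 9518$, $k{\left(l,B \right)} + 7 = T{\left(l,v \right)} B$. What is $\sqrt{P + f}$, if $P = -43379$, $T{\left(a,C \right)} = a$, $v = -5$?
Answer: $i \sqrt{52811} \approx 229.81 i$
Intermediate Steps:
$k{\left(l,B \right)} = -7 + B l$ ($k{\left(l,B \right)} = -7 + l B = -7 + B l$)
$f = -9432$ ($f = \left(-7 - -93\right) - 9518 = \left(-7 + 93\right) - 9518 = 86 - 9518 = -9432$)
$\sqrt{P + f} = \sqrt{-43379 - 9432} = \sqrt{-52811} = i \sqrt{52811}$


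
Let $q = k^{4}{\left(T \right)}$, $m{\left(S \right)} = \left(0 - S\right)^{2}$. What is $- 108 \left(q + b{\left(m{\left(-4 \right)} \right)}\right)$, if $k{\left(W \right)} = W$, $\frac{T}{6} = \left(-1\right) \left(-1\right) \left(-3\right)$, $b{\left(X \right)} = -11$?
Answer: $-11336220$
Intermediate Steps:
$m{\left(S \right)} = S^{2}$ ($m{\left(S \right)} = \left(- S\right)^{2} = S^{2}$)
$T = -18$ ($T = 6 \left(-1\right) \left(-1\right) \left(-3\right) = 6 \cdot 1 \left(-3\right) = 6 \left(-3\right) = -18$)
$q = 104976$ ($q = \left(-18\right)^{4} = 104976$)
$- 108 \left(q + b{\left(m{\left(-4 \right)} \right)}\right) = - 108 \left(104976 - 11\right) = \left(-108\right) 104965 = -11336220$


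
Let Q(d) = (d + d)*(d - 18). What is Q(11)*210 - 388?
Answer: -32728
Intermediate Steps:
Q(d) = 2*d*(-18 + d) (Q(d) = (2*d)*(-18 + d) = 2*d*(-18 + d))
Q(11)*210 - 388 = (2*11*(-18 + 11))*210 - 388 = (2*11*(-7))*210 - 388 = -154*210 - 388 = -32340 - 388 = -32728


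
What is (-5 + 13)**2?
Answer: 64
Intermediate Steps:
(-5 + 13)**2 = 8**2 = 64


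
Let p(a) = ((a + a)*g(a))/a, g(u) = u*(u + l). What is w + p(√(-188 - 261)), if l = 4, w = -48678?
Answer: -49576 + 8*I*√449 ≈ -49576.0 + 169.52*I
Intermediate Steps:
g(u) = u*(4 + u) (g(u) = u*(u + 4) = u*(4 + u))
p(a) = 2*a*(4 + a) (p(a) = ((a + a)*(a*(4 + a)))/a = ((2*a)*(a*(4 + a)))/a = (2*a²*(4 + a))/a = 2*a*(4 + a))
w + p(√(-188 - 261)) = -48678 + 2*√(-188 - 261)*(4 + √(-188 - 261)) = -48678 + 2*√(-449)*(4 + √(-449)) = -48678 + 2*(I*√449)*(4 + I*√449) = -48678 + 2*I*√449*(4 + I*√449)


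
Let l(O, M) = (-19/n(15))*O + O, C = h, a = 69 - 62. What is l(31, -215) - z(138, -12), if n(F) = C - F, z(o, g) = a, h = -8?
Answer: 1141/23 ≈ 49.609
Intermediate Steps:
a = 7
C = -8
z(o, g) = 7
n(F) = -8 - F
l(O, M) = 42*O/23 (l(O, M) = (-19/(-8 - 1*15))*O + O = (-19/(-8 - 15))*O + O = (-19/(-23))*O + O = (-19*(-1/23))*O + O = 19*O/23 + O = 42*O/23)
l(31, -215) - z(138, -12) = (42/23)*31 - 1*7 = 1302/23 - 7 = 1141/23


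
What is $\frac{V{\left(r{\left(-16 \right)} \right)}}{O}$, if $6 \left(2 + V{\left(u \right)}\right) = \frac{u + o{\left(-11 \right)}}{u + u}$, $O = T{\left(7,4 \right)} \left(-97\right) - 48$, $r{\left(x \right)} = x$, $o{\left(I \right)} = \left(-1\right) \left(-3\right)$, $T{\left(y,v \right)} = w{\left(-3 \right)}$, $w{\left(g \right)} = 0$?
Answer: $\frac{371}{9216} \approx 0.040256$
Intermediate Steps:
$T{\left(y,v \right)} = 0$
$o{\left(I \right)} = 3$
$O = -48$ ($O = 0 \left(-97\right) - 48 = 0 - 48 = -48$)
$V{\left(u \right)} = -2 + \frac{3 + u}{12 u}$ ($V{\left(u \right)} = -2 + \frac{\left(u + 3\right) \frac{1}{u + u}}{6} = -2 + \frac{\left(3 + u\right) \frac{1}{2 u}}{6} = -2 + \frac{\frac{1}{2} \frac{1}{u} \left(3 + u\right)}{6} = -2 + \frac{3 + u}{12 u}$)
$\frac{V{\left(r{\left(-16 \right)} \right)}}{O} = \frac{\frac{1}{12} \frac{1}{-16} \left(3 - -368\right)}{-48} = \frac{1}{12} \left(- \frac{1}{16}\right) \left(3 + 368\right) \left(- \frac{1}{48}\right) = \frac{1}{12} \left(- \frac{1}{16}\right) 371 \left(- \frac{1}{48}\right) = \left(- \frac{371}{192}\right) \left(- \frac{1}{48}\right) = \frac{371}{9216}$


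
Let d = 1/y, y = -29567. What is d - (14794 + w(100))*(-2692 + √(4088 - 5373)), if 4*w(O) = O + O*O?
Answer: 1378494790115/29567 - 17319*I*√1285 ≈ 4.6623e+7 - 6.2083e+5*I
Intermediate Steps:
w(O) = O/4 + O²/4 (w(O) = (O + O*O)/4 = (O + O²)/4 = O/4 + O²/4)
d = -1/29567 (d = 1/(-29567) = -1/29567 ≈ -3.3822e-5)
d - (14794 + w(100))*(-2692 + √(4088 - 5373)) = -1/29567 - (14794 + (¼)*100*(1 + 100))*(-2692 + √(4088 - 5373)) = -1/29567 - (14794 + (¼)*100*101)*(-2692 + √(-1285)) = -1/29567 - (14794 + 2525)*(-2692 + I*√1285) = -1/29567 - 17319*(-2692 + I*√1285) = -1/29567 - (-46622748 + 17319*I*√1285) = -1/29567 + (46622748 - 17319*I*√1285) = 1378494790115/29567 - 17319*I*√1285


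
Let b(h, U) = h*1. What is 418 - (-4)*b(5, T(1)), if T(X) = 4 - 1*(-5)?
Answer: 438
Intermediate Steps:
T(X) = 9 (T(X) = 4 + 5 = 9)
b(h, U) = h
418 - (-4)*b(5, T(1)) = 418 - (-4)*5 = 418 - 1*(-20) = 418 + 20 = 438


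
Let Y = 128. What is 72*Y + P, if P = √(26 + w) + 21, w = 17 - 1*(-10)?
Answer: 9237 + √53 ≈ 9244.3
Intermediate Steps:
w = 27 (w = 17 + 10 = 27)
P = 21 + √53 (P = √(26 + 27) + 21 = √53 + 21 = 21 + √53 ≈ 28.280)
72*Y + P = 72*128 + (21 + √53) = 9216 + (21 + √53) = 9237 + √53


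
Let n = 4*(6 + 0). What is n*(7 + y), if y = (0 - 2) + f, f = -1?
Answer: 96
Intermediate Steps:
n = 24 (n = 4*6 = 24)
y = -3 (y = (0 - 2) - 1 = -2 - 1 = -3)
n*(7 + y) = 24*(7 - 3) = 24*4 = 96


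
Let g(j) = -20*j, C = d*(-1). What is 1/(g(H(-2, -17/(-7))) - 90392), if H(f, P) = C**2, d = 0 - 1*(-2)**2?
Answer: -1/90712 ≈ -1.1024e-5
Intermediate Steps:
d = -4 (d = 0 - 1*4 = 0 - 4 = -4)
C = 4 (C = -4*(-1) = 4)
H(f, P) = 16 (H(f, P) = 4**2 = 16)
1/(g(H(-2, -17/(-7))) - 90392) = 1/(-20*16 - 90392) = 1/(-320 - 90392) = 1/(-90712) = -1/90712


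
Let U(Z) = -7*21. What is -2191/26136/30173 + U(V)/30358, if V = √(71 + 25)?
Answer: -57995469497/11970182593512 ≈ -0.0048450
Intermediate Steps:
V = 4*√6 (V = √96 = 4*√6 ≈ 9.7980)
U(Z) = -147
-2191/26136/30173 + U(V)/30358 = -2191/26136/30173 - 147/30358 = -2191*1/26136*(1/30173) - 147*1/30358 = -2191/26136*1/30173 - 147/30358 = -2191/788601528 - 147/30358 = -57995469497/11970182593512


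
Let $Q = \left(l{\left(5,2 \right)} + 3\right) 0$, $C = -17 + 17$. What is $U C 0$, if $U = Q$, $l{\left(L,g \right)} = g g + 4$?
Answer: $0$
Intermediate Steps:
$C = 0$
$l{\left(L,g \right)} = 4 + g^{2}$ ($l{\left(L,g \right)} = g^{2} + 4 = 4 + g^{2}$)
$Q = 0$ ($Q = \left(\left(4 + 2^{2}\right) + 3\right) 0 = \left(\left(4 + 4\right) + 3\right) 0 = \left(8 + 3\right) 0 = 11 \cdot 0 = 0$)
$U = 0$
$U C 0 = 0 \cdot 0 \cdot 0 = 0 \cdot 0 = 0$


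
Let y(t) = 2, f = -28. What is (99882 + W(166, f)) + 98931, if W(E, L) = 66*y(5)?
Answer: 198945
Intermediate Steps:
W(E, L) = 132 (W(E, L) = 66*2 = 132)
(99882 + W(166, f)) + 98931 = (99882 + 132) + 98931 = 100014 + 98931 = 198945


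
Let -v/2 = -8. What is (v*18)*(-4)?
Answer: -1152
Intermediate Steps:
v = 16 (v = -2*(-8) = 16)
(v*18)*(-4) = (16*18)*(-4) = 288*(-4) = -1152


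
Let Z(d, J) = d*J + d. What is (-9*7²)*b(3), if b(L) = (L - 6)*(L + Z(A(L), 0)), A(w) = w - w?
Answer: 3969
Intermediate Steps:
A(w) = 0
Z(d, J) = d + J*d (Z(d, J) = J*d + d = d + J*d)
b(L) = L*(-6 + L) (b(L) = (L - 6)*(L + 0*(1 + 0)) = (-6 + L)*(L + 0*1) = (-6 + L)*(L + 0) = (-6 + L)*L = L*(-6 + L))
(-9*7²)*b(3) = (-9*7²)*(3*(-6 + 3)) = (-9*49)*(3*(-3)) = -441*(-9) = 3969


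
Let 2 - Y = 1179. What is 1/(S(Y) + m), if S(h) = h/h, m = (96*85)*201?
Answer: 1/1640161 ≈ 6.0970e-7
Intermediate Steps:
Y = -1177 (Y = 2 - 1*1179 = 2 - 1179 = -1177)
m = 1640160 (m = 8160*201 = 1640160)
S(h) = 1
1/(S(Y) + m) = 1/(1 + 1640160) = 1/1640161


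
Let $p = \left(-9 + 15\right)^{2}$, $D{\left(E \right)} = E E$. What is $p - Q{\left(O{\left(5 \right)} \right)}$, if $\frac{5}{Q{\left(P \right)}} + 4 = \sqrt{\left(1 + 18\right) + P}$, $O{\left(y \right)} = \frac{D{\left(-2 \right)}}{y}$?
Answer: $\frac{584}{19} - \frac{15 \sqrt{55}}{19} \approx 24.882$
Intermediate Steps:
$D{\left(E \right)} = E^{2}$
$O{\left(y \right)} = \frac{4}{y}$ ($O{\left(y \right)} = \frac{\left(-2\right)^{2}}{y} = \frac{4}{y}$)
$p = 36$ ($p = 6^{2} = 36$)
$Q{\left(P \right)} = \frac{5}{-4 + \sqrt{19 + P}}$ ($Q{\left(P \right)} = \frac{5}{-4 + \sqrt{\left(1 + 18\right) + P}} = \frac{5}{-4 + \sqrt{19 + P}}$)
$p - Q{\left(O{\left(5 \right)} \right)} = 36 - \frac{5}{-4 + \sqrt{19 + \frac{4}{5}}} = 36 - \frac{5}{-4 + \sqrt{\frac{99}{5}}} = 36 - \frac{5}{-4 + \frac{3 \sqrt{55}}{5}}$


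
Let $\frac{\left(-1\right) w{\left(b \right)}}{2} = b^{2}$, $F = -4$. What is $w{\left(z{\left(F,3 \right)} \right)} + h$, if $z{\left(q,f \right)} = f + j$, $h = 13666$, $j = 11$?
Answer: $13274$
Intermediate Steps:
$z{\left(q,f \right)} = 11 + f$ ($z{\left(q,f \right)} = f + 11 = 11 + f$)
$w{\left(b \right)} = - 2 b^{2}$
$w{\left(z{\left(F,3 \right)} \right)} + h = - 2 \left(11 + 3\right)^{2} + 13666 = - 2 \cdot 14^{2} + 13666 = \left(-2\right) 196 + 13666 = -392 + 13666 = 13274$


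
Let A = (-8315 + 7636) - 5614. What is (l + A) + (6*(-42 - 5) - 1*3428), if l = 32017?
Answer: 22014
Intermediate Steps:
A = -6293 (A = -679 - 5614 = -6293)
(l + A) + (6*(-42 - 5) - 1*3428) = (32017 - 6293) + (6*(-42 - 5) - 1*3428) = 25724 + (6*(-47) - 3428) = 25724 + (-282 - 3428) = 25724 - 3710 = 22014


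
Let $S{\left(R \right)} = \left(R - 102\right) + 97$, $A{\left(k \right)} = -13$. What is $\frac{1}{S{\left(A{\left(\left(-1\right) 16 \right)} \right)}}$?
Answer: $- \frac{1}{18} \approx -0.055556$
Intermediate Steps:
$S{\left(R \right)} = -5 + R$ ($S{\left(R \right)} = \left(-102 + R\right) + 97 = -5 + R$)
$\frac{1}{S{\left(A{\left(\left(-1\right) 16 \right)} \right)}} = \frac{1}{-5 - 13} = \frac{1}{-18} = - \frac{1}{18}$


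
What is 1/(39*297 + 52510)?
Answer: 1/64093 ≈ 1.5602e-5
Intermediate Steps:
1/(39*297 + 52510) = 1/(11583 + 52510) = 1/64093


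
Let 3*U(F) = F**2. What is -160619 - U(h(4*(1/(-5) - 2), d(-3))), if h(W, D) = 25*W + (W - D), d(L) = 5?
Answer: -13412986/75 ≈ -1.7884e+5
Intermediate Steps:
h(W, D) = -D + 26*W
U(F) = F**2/3
-160619 - U(h(4*(1/(-5) - 2), d(-3))) = -160619 - (-1*5 + 26*(4*(1/(-5) - 2)))**2/3 = -160619 - (-5 + 26*(4*(-1/5 - 2)))**2/3 = -160619 - (-5 + 26*(4*(-11/5)))**2/3 = -160619 - (-5 + 26*(-44/5))**2/3 = -160619 - (-5 - 1144/5)**2/3 = -160619 - (-1169/5)**2/3 = -160619 - 1366561/(3*25) = -160619 - 1*1366561/75 = -160619 - 1366561/75 = -13412986/75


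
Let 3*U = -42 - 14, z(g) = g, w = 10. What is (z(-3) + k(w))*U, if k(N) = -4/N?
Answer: 952/15 ≈ 63.467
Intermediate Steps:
U = -56/3 (U = (-42 - 14)/3 = (⅓)*(-56) = -56/3 ≈ -18.667)
(z(-3) + k(w))*U = (-3 - 4/10)*(-56/3) = (-3 - 4*⅒)*(-56/3) = (-3 - ⅖)*(-56/3) = -17/5*(-56/3) = 952/15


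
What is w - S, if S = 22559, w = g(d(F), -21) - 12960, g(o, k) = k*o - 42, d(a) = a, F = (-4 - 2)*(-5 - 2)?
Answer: -36443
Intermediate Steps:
F = 42 (F = -6*(-7) = 42)
g(o, k) = -42 + k*o
w = -13884 (w = (-42 - 21*42) - 12960 = (-42 - 882) - 12960 = -924 - 12960 = -13884)
w - S = -13884 - 1*22559 = -13884 - 22559 = -36443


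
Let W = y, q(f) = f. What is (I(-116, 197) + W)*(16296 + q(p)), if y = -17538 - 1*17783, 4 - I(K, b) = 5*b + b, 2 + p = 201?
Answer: -602051005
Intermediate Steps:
p = 199 (p = -2 + 201 = 199)
I(K, b) = 4 - 6*b (I(K, b) = 4 - (5*b + b) = 4 - 6*b)
y = -35321 (y = -17538 - 17783 = -35321)
W = -35321
(I(-116, 197) + W)*(16296 + q(p)) = ((4 - 6*197) - 35321)*(16296 + 199) = ((4 - 1182) - 35321)*16495 = (-1178 - 35321)*16495 = -36499*16495 = -602051005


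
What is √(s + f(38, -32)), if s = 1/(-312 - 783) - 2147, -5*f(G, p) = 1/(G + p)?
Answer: I*√45766182/146 ≈ 46.336*I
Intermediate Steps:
f(G, p) = -1/(5*(G + p))
s = -2350966/1095 (s = 1/(-1095) - 2147 = -1/1095 - 2147 = -2350966/1095 ≈ -2147.0)
√(s + f(38, -32)) = √(-2350966/1095 - 1/(5*38 + 5*(-32))) = √(-2350966/1095 - 1/(190 - 160)) = √(-2350966/1095 - 1/30) = √(-313467/146) = I*√45766182/146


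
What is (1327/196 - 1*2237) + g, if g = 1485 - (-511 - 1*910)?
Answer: 132451/196 ≈ 675.77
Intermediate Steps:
g = 2906 (g = 1485 - (-511 - 910) = 1485 - 1*(-1421) = 1485 + 1421 = 2906)
(1327/196 - 1*2237) + g = (1327/196 - 1*2237) + 2906 = (1327*(1/196) - 2237) + 2906 = (1327/196 - 2237) + 2906 = -437125/196 + 2906 = 132451/196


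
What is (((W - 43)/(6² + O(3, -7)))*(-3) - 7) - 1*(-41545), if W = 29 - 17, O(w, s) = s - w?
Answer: 1080081/26 ≈ 41542.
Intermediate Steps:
W = 12
(((W - 43)/(6² + O(3, -7)))*(-3) - 7) - 1*(-41545) = (((12 - 43)/(6² + (-7 - 1*3)))*(-3) - 7) - 1*(-41545) = (-31/(36 + (-7 - 3))*(-3) - 7) + 41545 = (-31/(36 - 10)*(-3) - 7) + 41545 = (-31/26*(-3) - 7) + 41545 = (93/26 - 7) + 41545 = -89/26 + 41545 = 1080081/26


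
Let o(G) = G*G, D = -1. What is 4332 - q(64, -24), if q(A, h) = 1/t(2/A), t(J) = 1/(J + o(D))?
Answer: 138591/32 ≈ 4331.0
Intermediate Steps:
o(G) = G**2
t(J) = 1/(1 + J) (t(J) = 1/(J + (-1)**2) = 1/(J + 1) = 1/(1 + J))
q(A, h) = 1 + 2/A (q(A, h) = 1/(1/(1 + 2/A)) = 1 + 2/A)
4332 - q(64, -24) = 4332 - (2 + 64)/64 = 4332 - 66/64 = 4332 - 1*33/32 = 4332 - 33/32 = 138591/32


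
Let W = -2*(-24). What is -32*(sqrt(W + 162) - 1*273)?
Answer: 8736 - 32*sqrt(210) ≈ 8272.3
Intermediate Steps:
W = 48
-32*(sqrt(W + 162) - 1*273) = -32*(sqrt(48 + 162) - 1*273) = -32*(sqrt(210) - 273) = -32*(-273 + sqrt(210)) = 8736 - 32*sqrt(210)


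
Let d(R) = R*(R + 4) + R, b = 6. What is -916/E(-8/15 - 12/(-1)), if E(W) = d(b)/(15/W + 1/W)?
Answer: -9160/473 ≈ -19.366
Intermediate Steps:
d(R) = R + R*(4 + R) (d(R) = R*(4 + R) + R = R + R*(4 + R))
E(W) = 33*W/8 (E(W) = (6*(5 + 6))/(15/W + 1/W) = (6*11)/(15/W + 1/W) = 66/((16/W)) = 66*(W/16) = 33*W/8)
-916/E(-8/15 - 12/(-1)) = -916*8/(33*(-8/15 - 12/(-1))) = -916*8/(33*(-8*1/15 - 12*(-1))) = -916*8/(33*(-8/15 + 12)) = -916/((33/8)*(172/15)) = -916/473/10 = -916*10/473 = -9160/473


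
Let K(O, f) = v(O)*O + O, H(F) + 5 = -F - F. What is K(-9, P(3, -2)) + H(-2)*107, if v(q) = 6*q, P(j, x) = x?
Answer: 370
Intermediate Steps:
H(F) = -5 - 2*F (H(F) = -5 + (-F - F) = -5 - 2*F)
K(O, f) = O + 6*O² (K(O, f) = (6*O)*O + O = 6*O² + O = O + 6*O²)
K(-9, P(3, -2)) + H(-2)*107 = -9*(1 + 6*(-9)) + (-5 - 2*(-2))*107 = -9*(1 - 54) + (-5 + 4)*107 = -9*(-53) - 1*107 = 477 - 107 = 370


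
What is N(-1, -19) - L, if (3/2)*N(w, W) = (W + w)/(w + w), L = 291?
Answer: -853/3 ≈ -284.33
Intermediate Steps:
N(w, W) = (W + w)/(3*w) (N(w, W) = 2*((W + w)/(w + w))/3 = 2*((W + w)/((2*w)))/3 = 2*((W + w)*(1/(2*w)))/3 = 2*((W + w)/(2*w))/3 = (W + w)/(3*w))
N(-1, -19) - L = (⅓)*(-19 - 1)/(-1) - 1*291 = (⅓)*(-1)*(-20) - 291 = 20/3 - 291 = -853/3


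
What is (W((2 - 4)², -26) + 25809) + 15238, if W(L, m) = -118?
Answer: 40929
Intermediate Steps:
(W((2 - 4)², -26) + 25809) + 15238 = (-118 + 25809) + 15238 = 25691 + 15238 = 40929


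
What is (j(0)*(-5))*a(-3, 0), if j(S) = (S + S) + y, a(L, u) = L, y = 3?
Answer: 45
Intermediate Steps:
j(S) = 3 + 2*S (j(S) = (S + S) + 3 = 2*S + 3 = 3 + 2*S)
(j(0)*(-5))*a(-3, 0) = ((3 + 2*0)*(-5))*(-3) = ((3 + 0)*(-5))*(-3) = (3*(-5))*(-3) = -15*(-3) = 45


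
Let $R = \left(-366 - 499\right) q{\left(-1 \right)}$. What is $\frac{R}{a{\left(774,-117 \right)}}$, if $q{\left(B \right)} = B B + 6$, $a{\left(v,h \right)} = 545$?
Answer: $- \frac{1211}{109} \approx -11.11$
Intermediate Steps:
$q{\left(B \right)} = 6 + B^{2}$ ($q{\left(B \right)} = B^{2} + 6 = 6 + B^{2}$)
$R = -6055$ ($R = \left(-366 - 499\right) \left(6 + \left(-1\right)^{2}\right) = - 865 \left(6 + 1\right) = \left(-865\right) 7 = -6055$)
$\frac{R}{a{\left(774,-117 \right)}} = - \frac{6055}{545} = \left(-6055\right) \frac{1}{545} = - \frac{1211}{109}$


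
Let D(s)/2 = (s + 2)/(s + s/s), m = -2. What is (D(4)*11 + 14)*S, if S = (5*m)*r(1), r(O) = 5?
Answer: -2020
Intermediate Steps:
S = -50 (S = (5*(-2))*5 = -10*5 = -50)
D(s) = 2*(2 + s)/(1 + s) (D(s) = 2*((s + 2)/(s + s/s)) = 2*((2 + s)/(s + 1)) = 2*((2 + s)/(1 + s)) = 2*(2 + s)/(1 + s))
(D(4)*11 + 14)*S = ((2*(2 + 4)/(1 + 4))*11 + 14)*(-50) = ((2*6/5)*11 + 14)*(-50) = ((2*(1/5)*6)*11 + 14)*(-50) = ((12/5)*11 + 14)*(-50) = (132/5 + 14)*(-50) = (202/5)*(-50) = -2020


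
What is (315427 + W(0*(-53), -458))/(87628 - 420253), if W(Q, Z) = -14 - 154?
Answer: -315259/332625 ≈ -0.94779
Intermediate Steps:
W(Q, Z) = -168
(315427 + W(0*(-53), -458))/(87628 - 420253) = (315427 - 168)/(87628 - 420253) = 315259/(-332625) = 315259*(-1/332625) = -315259/332625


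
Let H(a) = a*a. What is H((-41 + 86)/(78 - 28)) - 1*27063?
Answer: -2706219/100 ≈ -27062.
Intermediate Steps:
H(a) = a²
H((-41 + 86)/(78 - 28)) - 1*27063 = ((-41 + 86)/(78 - 28))² - 1*27063 = (45/50)² - 27063 = (45*(1/50))² - 27063 = (9/10)² - 27063 = 81/100 - 27063 = -2706219/100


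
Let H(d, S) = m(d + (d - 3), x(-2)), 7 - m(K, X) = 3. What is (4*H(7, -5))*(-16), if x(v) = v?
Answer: -256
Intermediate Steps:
m(K, X) = 4 (m(K, X) = 7 - 1*3 = 7 - 3 = 4)
H(d, S) = 4
(4*H(7, -5))*(-16) = (4*4)*(-16) = 16*(-16) = -256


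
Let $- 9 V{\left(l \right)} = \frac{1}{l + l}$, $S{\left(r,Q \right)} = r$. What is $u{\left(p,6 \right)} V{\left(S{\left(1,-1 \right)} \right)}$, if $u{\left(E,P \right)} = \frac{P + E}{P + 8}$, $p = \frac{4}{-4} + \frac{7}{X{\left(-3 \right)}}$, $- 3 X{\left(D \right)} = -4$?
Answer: $- \frac{41}{1008} \approx -0.040675$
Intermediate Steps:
$X{\left(D \right)} = \frac{4}{3}$ ($X{\left(D \right)} = \left(- \frac{1}{3}\right) \left(-4\right) = \frac{4}{3}$)
$p = \frac{17}{4}$ ($p = \frac{4}{-4} + \frac{7}{\frac{4}{3}} = 4 \left(- \frac{1}{4}\right) + 7 \cdot \frac{3}{4} = -1 + \frac{21}{4} = \frac{17}{4} \approx 4.25$)
$u{\left(E,P \right)} = \frac{E + P}{8 + P}$
$V{\left(l \right)} = - \frac{1}{18 l}$ ($V{\left(l \right)} = - \frac{1}{9 \left(l + l\right)} = - \frac{1}{9 \cdot 2 l} = - \frac{\frac{1}{2} \frac{1}{l}}{9} = - \frac{1}{18 l}$)
$u{\left(p,6 \right)} V{\left(S{\left(1,-1 \right)} \right)} = \frac{\frac{17}{4} + 6}{8 + 6} \left(- \frac{1}{18 \cdot 1}\right) = \frac{1}{14} \cdot \frac{41}{4} \left(\left(- \frac{1}{18}\right) 1\right) = \frac{1}{14} \cdot \frac{41}{4} \left(- \frac{1}{18}\right) = \frac{41}{56} \left(- \frac{1}{18}\right) = - \frac{41}{1008}$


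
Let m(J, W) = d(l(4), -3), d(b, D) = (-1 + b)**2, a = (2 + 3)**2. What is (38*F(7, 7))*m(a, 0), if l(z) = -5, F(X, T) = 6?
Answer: 8208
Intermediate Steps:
a = 25 (a = 5**2 = 25)
m(J, W) = 36 (m(J, W) = (-1 - 5)**2 = (-6)**2 = 36)
(38*F(7, 7))*m(a, 0) = (38*6)*36 = 228*36 = 8208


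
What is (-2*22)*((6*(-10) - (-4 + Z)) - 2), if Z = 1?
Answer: 2596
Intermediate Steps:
(-2*22)*((6*(-10) - (-4 + Z)) - 2) = (-2*22)*((6*(-10) - (-4 + 1)) - 2) = -44*((-60 - 1*(-3)) - 2) = -44*((-60 + 3) - 2) = -44*(-57 - 2) = -44*(-59) = 2596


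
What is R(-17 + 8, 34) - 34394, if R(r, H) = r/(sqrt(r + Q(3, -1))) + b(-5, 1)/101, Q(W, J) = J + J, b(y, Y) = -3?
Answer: -3473797/101 + 9*I*sqrt(11)/11 ≈ -34394.0 + 2.7136*I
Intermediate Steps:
Q(W, J) = 2*J
R(r, H) = -3/101 + r/sqrt(-2 + r) (R(r, H) = r/(sqrt(r + 2*(-1))) - 3/101 = r/(sqrt(r - 2)) - 3*1/101 = r/(sqrt(-2 + r)) - 3/101 = r/sqrt(-2 + r) - 3/101 = -3/101 + r/sqrt(-2 + r))
R(-17 + 8, 34) - 34394 = (-3/101 + (-17 + 8)/sqrt(-2 + (-17 + 8))) - 34394 = (-3/101 - 9/sqrt(-2 - 9)) - 34394 = (-3/101 - (-9)*I*sqrt(11)/11) - 34394 = (-3/101 + 9*I*sqrt(11)/11) - 34394 = -3473797/101 + 9*I*sqrt(11)/11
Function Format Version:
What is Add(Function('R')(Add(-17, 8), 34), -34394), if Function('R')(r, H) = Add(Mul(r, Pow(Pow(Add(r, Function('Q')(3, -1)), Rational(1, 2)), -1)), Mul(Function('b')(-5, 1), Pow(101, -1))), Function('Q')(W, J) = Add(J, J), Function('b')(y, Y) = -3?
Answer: Add(Rational(-3473797, 101), Mul(Rational(9, 11), I, Pow(11, Rational(1, 2)))) ≈ Add(-34394., Mul(2.7136, I))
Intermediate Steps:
Function('Q')(W, J) = Mul(2, J)
Function('R')(r, H) = Add(Rational(-3, 101), Mul(r, Pow(Add(-2, r), Rational(-1, 2)))) (Function('R')(r, H) = Add(Mul(r, Pow(Pow(Add(r, Mul(2, -1)), Rational(1, 2)), -1)), Mul(-3, Pow(101, -1))) = Add(Mul(r, Pow(Pow(Add(r, -2), Rational(1, 2)), -1)), Mul(-3, Rational(1, 101))) = Add(Mul(r, Pow(Pow(Add(-2, r), Rational(1, 2)), -1)), Rational(-3, 101)) = Add(Mul(r, Pow(Add(-2, r), Rational(-1, 2))), Rational(-3, 101)) = Add(Rational(-3, 101), Mul(r, Pow(Add(-2, r), Rational(-1, 2)))))
Add(Function('R')(Add(-17, 8), 34), -34394) = Add(Add(Rational(-3, 101), Mul(Add(-17, 8), Pow(Add(-2, Add(-17, 8)), Rational(-1, 2)))), -34394) = Add(Add(Rational(-3, 101), Mul(-9, Pow(Add(-2, -9), Rational(-1, 2)))), -34394) = Add(Add(Rational(-3, 101), Mul(-9, Pow(-11, Rational(-1, 2)))), -34394) = Add(Add(Rational(-3, 101), Mul(-9, Mul(Rational(-1, 11), I, Pow(11, Rational(1, 2))))), -34394) = Add(Add(Rational(-3, 101), Mul(Rational(9, 11), I, Pow(11, Rational(1, 2)))), -34394) = Add(Rational(-3473797, 101), Mul(Rational(9, 11), I, Pow(11, Rational(1, 2))))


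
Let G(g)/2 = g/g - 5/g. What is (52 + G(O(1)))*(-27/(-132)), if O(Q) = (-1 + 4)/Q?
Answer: 114/11 ≈ 10.364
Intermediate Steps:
O(Q) = 3/Q
G(g) = 2 - 10/g (G(g) = 2*(g/g - 5/g) = 2*(1 - 5/g) = 2 - 10/g)
(52 + G(O(1)))*(-27/(-132)) = (52 + (2 - 10/(3/1)))*(-27/(-132)) = (52 + (2 - 10/(3*1)))*(-27*(-1/132)) = (52 + (2 - 10/3))*(9/44) = (52 - 4/3)*(9/44) = (152/3)*(9/44) = 114/11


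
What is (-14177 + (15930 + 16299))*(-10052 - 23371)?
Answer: -603351996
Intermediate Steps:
(-14177 + (15930 + 16299))*(-10052 - 23371) = (-14177 + 32229)*(-33423) = 18052*(-33423) = -603351996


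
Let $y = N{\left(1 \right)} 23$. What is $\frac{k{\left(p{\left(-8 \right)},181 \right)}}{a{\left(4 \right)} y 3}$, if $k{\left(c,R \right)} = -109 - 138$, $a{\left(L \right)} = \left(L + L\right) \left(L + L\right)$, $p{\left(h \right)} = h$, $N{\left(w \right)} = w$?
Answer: $- \frac{247}{4416} \approx -0.055933$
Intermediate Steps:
$a{\left(L \right)} = 4 L^{2}$ ($a{\left(L \right)} = 2 L 2 L = 4 L^{2}$)
$k{\left(c,R \right)} = -247$ ($k{\left(c,R \right)} = -109 - 138 = -247$)
$y = 23$ ($y = 1 \cdot 23 = 23$)
$\frac{k{\left(p{\left(-8 \right)},181 \right)}}{a{\left(4 \right)} y 3} = - \frac{247}{4 \cdot 4^{2} \cdot 23 \cdot 3} = - \frac{247}{4 \cdot 16 \cdot 23 \cdot 3} = - \frac{247}{64 \cdot 23 \cdot 3} = - \frac{247}{1472 \cdot 3} = - \frac{247}{4416}$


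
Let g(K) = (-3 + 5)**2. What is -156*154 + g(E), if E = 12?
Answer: -24020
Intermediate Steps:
g(K) = 4 (g(K) = 2**2 = 4)
-156*154 + g(E) = -156*154 + 4 = -24024 + 4 = -24020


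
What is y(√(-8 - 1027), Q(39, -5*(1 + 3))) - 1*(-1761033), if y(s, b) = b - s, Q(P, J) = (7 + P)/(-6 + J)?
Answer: 22893406/13 - 3*I*√115 ≈ 1.761e+6 - 32.171*I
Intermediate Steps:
Q(P, J) = (7 + P)/(-6 + J)
y(√(-8 - 1027), Q(39, -5*(1 + 3))) - 1*(-1761033) = ((7 + 39)/(-6 - 5*(1 + 3)) - √(-8 - 1027)) - 1*(-1761033) = (46/(-6 - 5*4) - √(-1035)) + 1761033 = (46/(-6 - 20) - 3*I*√115) + 1761033 = (46/(-26) - 3*I*√115) + 1761033 = (-1/26*46 - 3*I*√115) + 1761033 = (-23/13 - 3*I*√115) + 1761033 = 22893406/13 - 3*I*√115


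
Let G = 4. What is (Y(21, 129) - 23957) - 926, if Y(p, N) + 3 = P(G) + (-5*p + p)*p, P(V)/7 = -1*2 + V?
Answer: -26636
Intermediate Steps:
P(V) = -14 + 7*V (P(V) = 7*(-1*2 + V) = 7*(-2 + V) = -14 + 7*V)
Y(p, N) = 11 - 4*p² (Y(p, N) = -3 + ((-14 + 7*4) + (-5*p + p)*p) = -3 + ((-14 + 28) + (-4*p)*p) = -3 + (14 - 4*p²) = 11 - 4*p²)
(Y(21, 129) - 23957) - 926 = ((11 - 4*21²) - 23957) - 926 = ((11 - 4*441) - 23957) - 926 = ((11 - 1764) - 23957) - 926 = (-1753 - 23957) - 926 = -25710 - 926 = -26636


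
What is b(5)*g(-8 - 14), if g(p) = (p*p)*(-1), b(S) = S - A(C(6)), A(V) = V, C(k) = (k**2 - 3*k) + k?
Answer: 9196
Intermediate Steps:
C(k) = k**2 - 2*k
b(S) = -24 + S (b(S) = S - 6*(-2 + 6) = S - 6*4 = S - 1*24 = S - 24 = -24 + S)
g(p) = -p**2 (g(p) = p**2*(-1) = -p**2)
b(5)*g(-8 - 14) = (-24 + 5)*(-(-8 - 14)**2) = -(-19)*(-22)**2 = -(-19)*484 = -19*(-484) = 9196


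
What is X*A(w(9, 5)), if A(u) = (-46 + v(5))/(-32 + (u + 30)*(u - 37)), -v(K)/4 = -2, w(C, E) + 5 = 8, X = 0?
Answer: 0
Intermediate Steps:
w(C, E) = 3 (w(C, E) = -5 + 8 = 3)
v(K) = 8 (v(K) = -4*(-2) = 8)
A(u) = -38/(-32 + (-37 + u)*(30 + u)) (A(u) = (-46 + 8)/(-32 + (u + 30)*(u - 37)) = -38/(-32 + (30 + u)*(-37 + u)) = -38/(-32 + (-37 + u)*(30 + u)))
X*A(w(9, 5)) = 0*(38/(1142 - 1*3² + 7*3)) = 0*(38/(1142 - 1*9 + 21)) = 0*(38/(1142 - 9 + 21)) = 0*(38/1154) = 0*(38*(1/1154)) = 0*(19/577) = 0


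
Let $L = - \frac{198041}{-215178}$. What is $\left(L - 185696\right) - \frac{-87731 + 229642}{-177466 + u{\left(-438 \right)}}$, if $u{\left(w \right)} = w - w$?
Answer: $- \frac{1772766605464636}{9546694737} \approx -1.8569 \cdot 10^{5}$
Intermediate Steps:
$u{\left(w \right)} = 0$
$L = \frac{198041}{215178}$ ($L = \left(-198041\right) \left(- \frac{1}{215178}\right) = \frac{198041}{215178} \approx 0.92036$)
$\left(L - 185696\right) - \frac{-87731 + 229642}{-177466 + u{\left(-438 \right)}} = \left(\frac{198041}{215178} - 185696\right) - \frac{-87731 + 229642}{-177466 + 0} = \left(\frac{198041}{215178} - 185696\right) - \frac{141911}{-177466} = - \frac{39957495847}{215178} - 141911 \left(- \frac{1}{177466}\right) = - \frac{39957495847}{215178} - - \frac{141911}{177466} = - \frac{39957495847}{215178} + \frac{141911}{177466} = - \frac{1772766605464636}{9546694737}$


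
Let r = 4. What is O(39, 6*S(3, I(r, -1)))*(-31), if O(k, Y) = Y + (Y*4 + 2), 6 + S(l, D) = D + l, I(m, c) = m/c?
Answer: 6448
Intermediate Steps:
S(l, D) = -6 + D + l (S(l, D) = -6 + (D + l) = -6 + D + l)
O(k, Y) = 2 + 5*Y (O(k, Y) = Y + (4*Y + 2) = Y + (2 + 4*Y) = 2 + 5*Y)
O(39, 6*S(3, I(r, -1)))*(-31) = (2 + 5*(6*(-6 + 4/(-1) + 3)))*(-31) = (2 + 5*(6*(-6 + 4*(-1) + 3)))*(-31) = (2 + 5*(6*(-6 - 4 + 3)))*(-31) = (2 + 5*(6*(-7)))*(-31) = (2 + 5*(-42))*(-31) = (2 - 210)*(-31) = -208*(-31) = 6448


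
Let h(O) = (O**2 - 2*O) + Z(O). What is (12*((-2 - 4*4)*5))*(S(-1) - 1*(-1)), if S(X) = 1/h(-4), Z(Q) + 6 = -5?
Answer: -15120/13 ≈ -1163.1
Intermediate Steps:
Z(Q) = -11 (Z(Q) = -6 - 5 = -11)
h(O) = -11 + O**2 - 2*O (h(O) = (O**2 - 2*O) - 11 = -11 + O**2 - 2*O)
S(X) = 1/13 (S(X) = 1/(-11 + (-4)**2 - 2*(-4)) = 1/(-11 + 16 + 8) = 1/13)
(12*((-2 - 4*4)*5))*(S(-1) - 1*(-1)) = (12*((-2 - 4*4)*5))*(1/13 - 1*(-1)) = (12*((-2 - 16)*5))*(1/13 + 1) = (12*(-18*5))*(14/13) = (12*(-90))*(14/13) = -1080*14/13 = -15120/13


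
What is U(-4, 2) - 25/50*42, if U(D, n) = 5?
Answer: -16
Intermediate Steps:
U(-4, 2) - 25/50*42 = 5 - 25/50*42 = 5 - 25*1/50*42 = 5 - ½*42 = 5 - 21 = -16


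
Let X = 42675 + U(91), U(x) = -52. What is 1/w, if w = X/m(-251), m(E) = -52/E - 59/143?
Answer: -7373/1529867339 ≈ -4.8194e-6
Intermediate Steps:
m(E) = -59/143 - 52/E (m(E) = -52/E - 59*1/143 = -52/E - 59/143 = -59/143 - 52/E)
X = 42623 (X = 42675 - 52 = 42623)
w = -1529867339/7373 (w = 42623/(-59/143 - 52/(-251)) = 42623/(-59/143 - 52*(-1/251)) = 42623/(-59/143 + 52/251) = 42623/(-7373/35893) = 42623*(-35893/7373) = -1529867339/7373 ≈ -2.0750e+5)
1/w = 1/(-1529867339/7373) = -7373/1529867339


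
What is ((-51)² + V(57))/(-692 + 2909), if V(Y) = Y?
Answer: 886/739 ≈ 1.1989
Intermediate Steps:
((-51)² + V(57))/(-692 + 2909) = ((-51)² + 57)/(-692 + 2909) = (2601 + 57)/2217 = 2658*(1/2217) = 886/739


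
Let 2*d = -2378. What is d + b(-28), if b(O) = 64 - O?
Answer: -1097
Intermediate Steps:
d = -1189 (d = (½)*(-2378) = -1189)
d + b(-28) = -1189 + (64 - 1*(-28)) = -1189 + (64 + 28) = -1189 + 92 = -1097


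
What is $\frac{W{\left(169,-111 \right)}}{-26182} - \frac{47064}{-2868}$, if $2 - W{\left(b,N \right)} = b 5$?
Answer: $\frac{102887281}{6257498} \approx 16.442$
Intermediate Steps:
$W{\left(b,N \right)} = 2 - 5 b$ ($W{\left(b,N \right)} = 2 - b 5 = 2 - 5 b$)
$\frac{W{\left(169,-111 \right)}}{-26182} - \frac{47064}{-2868} = \frac{2 - 845}{-26182} - \frac{47064}{-2868} = \left(2 - 845\right) \left(- \frac{1}{26182}\right) - - \frac{3922}{239} = \left(-843\right) \left(- \frac{1}{26182}\right) + \frac{3922}{239} = \frac{843}{26182} + \frac{3922}{239} = \frac{102887281}{6257498}$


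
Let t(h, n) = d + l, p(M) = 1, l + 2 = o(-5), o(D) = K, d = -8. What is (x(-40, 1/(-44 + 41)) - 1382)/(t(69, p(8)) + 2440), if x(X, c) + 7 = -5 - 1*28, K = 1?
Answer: -1422/2431 ≈ -0.58494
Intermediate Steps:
o(D) = 1
l = -1 (l = -2 + 1 = -1)
t(h, n) = -9 (t(h, n) = -8 - 1 = -9)
x(X, c) = -40 (x(X, c) = -7 + (-5 - 1*28) = -7 + (-5 - 28) = -7 - 33 = -40)
(x(-40, 1/(-44 + 41)) - 1382)/(t(69, p(8)) + 2440) = (-40 - 1382)/(-9 + 2440) = -1422/2431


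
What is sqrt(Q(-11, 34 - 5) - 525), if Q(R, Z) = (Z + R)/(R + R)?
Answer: 2*I*sqrt(15906)/11 ≈ 22.931*I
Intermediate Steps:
Q(R, Z) = (R + Z)/(2*R) (Q(R, Z) = (R + Z)/((2*R)) = (R + Z)*(1/(2*R)) = (R + Z)/(2*R))
sqrt(Q(-11, 34 - 5) - 525) = sqrt((1/2)*(-11 + (34 - 5))/(-11) - 525) = sqrt((1/2)*(-1/11)*(-11 + 29) - 525) = sqrt((1/2)*(-1/11)*18 - 525) = sqrt(-9/11 - 525) = sqrt(-5784/11) = 2*I*sqrt(15906)/11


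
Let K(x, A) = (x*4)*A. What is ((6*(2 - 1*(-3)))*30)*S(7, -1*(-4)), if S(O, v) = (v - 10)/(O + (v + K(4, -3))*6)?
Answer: 5400/257 ≈ 21.012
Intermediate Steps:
K(x, A) = 4*A*x (K(x, A) = (4*x)*A = 4*A*x)
S(O, v) = (-10 + v)/(-288 + O + 6*v) (S(O, v) = (v - 10)/(O + (v + 4*(-3)*4)*6) = (-10 + v)/(O + (v - 48)*6) = (-10 + v)/(O + (-48 + v)*6) = (-10 + v)/(O + (-288 + 6*v)) = (-10 + v)/(-288 + O + 6*v))
((6*(2 - 1*(-3)))*30)*S(7, -1*(-4)) = ((6*(2 - 1*(-3)))*30)*((-10 - 1*(-4))/(-288 + 7 + 6*(-1*(-4)))) = ((6*(2 + 3))*30)*((-10 + 4)/(-288 + 7 + 6*4)) = ((6*5)*30)*(-6/(-288 + 7 + 24)) = (30*30)*(-6/(-257)) = 900*(-1/257*(-6)) = 900*(6/257) = 5400/257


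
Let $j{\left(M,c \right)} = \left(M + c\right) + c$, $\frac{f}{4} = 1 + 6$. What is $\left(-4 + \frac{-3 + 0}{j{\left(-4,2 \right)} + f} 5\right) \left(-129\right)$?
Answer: $\frac{16383}{28} \approx 585.11$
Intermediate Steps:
$f = 28$ ($f = 4 \left(1 + 6\right) = 4 \cdot 7 = 28$)
$j{\left(M,c \right)} = M + 2 c$
$\left(-4 + \frac{-3 + 0}{j{\left(-4,2 \right)} + f} 5\right) \left(-129\right) = \left(-4 + \frac{-3 + 0}{\left(-4 + 2 \cdot 2\right) + 28} \cdot 5\right) \left(-129\right) = \left(-4 + - \frac{3}{\left(-4 + 4\right) + 28} \cdot 5\right) \left(-129\right) = \left(-4 + - \frac{3}{0 + 28} \cdot 5\right) \left(-129\right) = \left(-4 + - \frac{3}{28} \cdot 5\right) \left(-129\right) = \left(-4 + \left(-3\right) \frac{1}{28} \cdot 5\right) \left(-129\right) = \left(-4 - \frac{15}{28}\right) \left(-129\right) = \left(- \frac{127}{28}\right) \left(-129\right) = \frac{16383}{28}$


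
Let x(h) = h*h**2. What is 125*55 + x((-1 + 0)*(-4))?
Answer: 6939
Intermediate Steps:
x(h) = h**3
125*55 + x((-1 + 0)*(-4)) = 125*55 + ((-1 + 0)*(-4))**3 = 6875 + (-1*(-4))**3 = 6875 + 4**3 = 6875 + 64 = 6939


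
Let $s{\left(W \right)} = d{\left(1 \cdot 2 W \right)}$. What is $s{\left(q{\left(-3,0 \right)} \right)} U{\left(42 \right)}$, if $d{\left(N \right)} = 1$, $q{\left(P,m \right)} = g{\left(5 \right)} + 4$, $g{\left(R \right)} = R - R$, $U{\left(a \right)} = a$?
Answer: $42$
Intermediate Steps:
$g{\left(R \right)} = 0$
$q{\left(P,m \right)} = 4$ ($q{\left(P,m \right)} = 0 + 4 = 4$)
$s{\left(W \right)} = 1$
$s{\left(q{\left(-3,0 \right)} \right)} U{\left(42 \right)} = 1 \cdot 42 = 42$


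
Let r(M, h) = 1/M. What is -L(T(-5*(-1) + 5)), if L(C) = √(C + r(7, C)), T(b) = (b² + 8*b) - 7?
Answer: -2*√2121/7 ≈ -13.158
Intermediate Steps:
T(b) = -7 + b² + 8*b
L(C) = √(⅐ + C) (L(C) = √(C + 1/7) = √(C + ⅐) = √(⅐ + C))
-L(T(-5*(-1) + 5)) = -√(7 + 49*(-7 + (-5*(-1) + 5)² + 8*(-5*(-1) + 5)))/7 = -√(7 + 49*(-7 + (5 + 5)² + 8*(5 + 5)))/7 = -√(7 + 49*(-7 + 10² + 8*10))/7 = -√(7 + 49*(-7 + 100 + 80))/7 = -√(7 + 49*173)/7 = -√(7 + 8477)/7 = -√8484/7 = -2*√2121/7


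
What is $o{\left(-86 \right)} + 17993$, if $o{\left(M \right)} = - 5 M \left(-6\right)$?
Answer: $15413$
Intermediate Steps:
$o{\left(M \right)} = 30 M$
$o{\left(-86 \right)} + 17993 = 30 \left(-86\right) + 17993 = -2580 + 17993 = 15413$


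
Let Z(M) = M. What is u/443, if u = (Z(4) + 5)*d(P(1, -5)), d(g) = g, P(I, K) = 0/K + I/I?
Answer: 9/443 ≈ 0.020316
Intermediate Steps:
P(I, K) = 1 (P(I, K) = 0 + 1 = 1)
u = 9 (u = (4 + 5)*1 = 9*1 = 9)
u/443 = 9/443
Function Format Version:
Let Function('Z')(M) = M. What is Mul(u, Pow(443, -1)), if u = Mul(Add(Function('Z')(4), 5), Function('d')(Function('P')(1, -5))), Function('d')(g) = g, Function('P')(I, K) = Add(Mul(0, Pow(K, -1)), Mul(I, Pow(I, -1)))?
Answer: Rational(9, 443) ≈ 0.020316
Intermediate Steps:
Function('P')(I, K) = 1 (Function('P')(I, K) = Add(0, 1) = 1)
u = 9 (u = Mul(Add(4, 5), 1) = Mul(9, 1) = 9)
Mul(u, Pow(443, -1)) = Mul(9, Pow(443, -1)) = Mul(9, Rational(1, 443)) = Rational(9, 443)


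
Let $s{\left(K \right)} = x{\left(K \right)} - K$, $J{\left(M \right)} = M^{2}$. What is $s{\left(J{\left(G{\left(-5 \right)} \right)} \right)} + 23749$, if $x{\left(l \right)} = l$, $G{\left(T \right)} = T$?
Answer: $23749$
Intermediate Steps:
$s{\left(K \right)} = 0$ ($s{\left(K \right)} = K - K = 0$)
$s{\left(J{\left(G{\left(-5 \right)} \right)} \right)} + 23749 = 0 + 23749 = 23749$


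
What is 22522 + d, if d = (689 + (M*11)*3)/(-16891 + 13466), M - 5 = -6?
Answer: 77137194/3425 ≈ 22522.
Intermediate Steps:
M = -1 (M = 5 - 6 = -1)
d = -656/3425 (d = (689 - 1*11*3)/(-16891 + 13466) = (689 - 11*3)/(-3425) = (689 - 33)*(-1/3425) = 656*(-1/3425) = -656/3425 ≈ -0.19153)
22522 + d = 22522 - 656/3425 = 77137194/3425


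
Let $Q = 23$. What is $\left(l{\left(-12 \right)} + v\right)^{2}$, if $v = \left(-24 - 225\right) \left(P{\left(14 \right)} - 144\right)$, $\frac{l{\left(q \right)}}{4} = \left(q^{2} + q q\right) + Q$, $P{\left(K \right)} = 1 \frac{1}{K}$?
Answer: $\frac{269517760801}{196} \approx 1.3751 \cdot 10^{9}$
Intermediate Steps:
$P{\left(K \right)} = \frac{1}{K}$
$l{\left(q \right)} = 92 + 8 q^{2}$ ($l{\left(q \right)} = 4 \left(\left(q^{2} + q q\right) + 23\right) = 4 \left(\left(q^{2} + q^{2}\right) + 23\right) = 4 \left(2 q^{2} + 23\right) = 4 \left(23 + 2 q^{2}\right) = 92 + 8 q^{2}$)
$v = \frac{501735}{14}$ ($v = \left(-24 - 225\right) \left(\frac{1}{14} - 144\right) = - 249 \left(\frac{1}{14} - 144\right) = \left(-249\right) \left(- \frac{2015}{14}\right) = \frac{501735}{14} \approx 35838.0$)
$\left(l{\left(-12 \right)} + v\right)^{2} = \left(\left(92 + 8 \left(-12\right)^{2}\right) + \frac{501735}{14}\right)^{2} = \left(\left(92 + 8 \cdot 144\right) + \frac{501735}{14}\right)^{2} = \left(\left(92 + 1152\right) + \frac{501735}{14}\right)^{2} = \left(1244 + \frac{501735}{14}\right)^{2} = \left(\frac{519151}{14}\right)^{2} = \frac{269517760801}{196}$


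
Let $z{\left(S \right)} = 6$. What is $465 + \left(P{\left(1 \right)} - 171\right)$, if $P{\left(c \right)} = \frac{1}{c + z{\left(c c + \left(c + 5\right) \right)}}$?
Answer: $\frac{2059}{7} \approx 294.14$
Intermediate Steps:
$P{\left(c \right)} = \frac{1}{6 + c}$ ($P{\left(c \right)} = \frac{1}{c + 6} = \frac{1}{6 + c}$)
$465 + \left(P{\left(1 \right)} - 171\right) = 465 - \left(171 - \frac{1}{6 + 1}\right) = 465 - \left(171 - \frac{1}{7}\right) = 465 + \left(\frac{1}{7} - 171\right) = 465 - \frac{1196}{7} = \frac{2059}{7}$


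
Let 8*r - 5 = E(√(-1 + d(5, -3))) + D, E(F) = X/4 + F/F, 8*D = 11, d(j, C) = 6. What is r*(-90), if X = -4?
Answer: -2295/32 ≈ -71.719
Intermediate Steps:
D = 11/8 (D = (⅛)*11 = 11/8 ≈ 1.3750)
E(F) = 0 (E(F) = -4/4 + F/F = -4*¼ + 1 = -1 + 1 = 0)
r = 51/64 (r = 5/8 + (0 + 11/8)/8 = 5/8 + (⅛)*(11/8) = 5/8 + 11/64 = 51/64 ≈ 0.79688)
r*(-90) = (51/64)*(-90) = -2295/32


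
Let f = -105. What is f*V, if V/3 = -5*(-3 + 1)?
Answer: -3150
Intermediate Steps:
V = 30 (V = 3*(-5*(-3 + 1)) = 3*(-5*(-2)) = 3*10 = 30)
f*V = -105*30 = -3150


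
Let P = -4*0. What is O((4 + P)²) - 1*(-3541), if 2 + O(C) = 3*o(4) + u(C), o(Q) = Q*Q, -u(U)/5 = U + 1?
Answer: 3502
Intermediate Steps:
u(U) = -5 - 5*U (u(U) = -5*(U + 1) = -5*(1 + U) = -5 - 5*U)
P = 0
o(Q) = Q²
O(C) = 41 - 5*C (O(C) = -2 + (3*4² + (-5 - 5*C)) = -2 + (3*16 + (-5 - 5*C)) = -2 + (48 + (-5 - 5*C)) = -2 + (43 - 5*C) = 41 - 5*C)
O((4 + P)²) - 1*(-3541) = (41 - 5*(4 + 0)²) - 1*(-3541) = (41 - 5*4²) + 3541 = (41 - 5*16) + 3541 = (41 - 80) + 3541 = -39 + 3541 = 3502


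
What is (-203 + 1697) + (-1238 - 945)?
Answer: -689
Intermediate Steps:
(-203 + 1697) + (-1238 - 945) = 1494 - 2183 = -689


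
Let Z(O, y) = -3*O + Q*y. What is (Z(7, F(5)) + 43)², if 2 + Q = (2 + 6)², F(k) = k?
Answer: 110224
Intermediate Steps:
Q = 62 (Q = -2 + (2 + 6)² = -2 + 8² = -2 + 64 = 62)
Z(O, y) = -3*O + 62*y
(Z(7, F(5)) + 43)² = ((-3*7 + 62*5) + 43)² = ((-21 + 310) + 43)² = (289 + 43)² = 332² = 110224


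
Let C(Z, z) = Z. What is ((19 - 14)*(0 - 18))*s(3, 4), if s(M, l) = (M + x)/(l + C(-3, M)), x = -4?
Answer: 90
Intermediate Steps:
s(M, l) = (-4 + M)/(-3 + l) (s(M, l) = (M - 4)/(l - 3) = (-4 + M)/(-3 + l))
((19 - 14)*(0 - 18))*s(3, 4) = ((19 - 14)*(0 - 18))*((-4 + 3)/(-3 + 4)) = (5*(-18))*(-1/1) = -90*(-1) = 90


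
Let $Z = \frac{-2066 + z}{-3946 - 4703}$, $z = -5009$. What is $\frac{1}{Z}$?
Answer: $\frac{8649}{7075} \approx 1.2225$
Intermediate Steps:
$Z = \frac{7075}{8649}$ ($Z = \frac{-2066 - 5009}{-3946 - 4703} = - \frac{7075}{-8649} = \left(-7075\right) \left(- \frac{1}{8649}\right) = \frac{7075}{8649} \approx 0.81801$)
$\frac{1}{Z} = \frac{1}{\frac{7075}{8649}} = \frac{8649}{7075}$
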